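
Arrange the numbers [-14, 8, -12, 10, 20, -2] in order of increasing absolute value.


Compute absolute values:
  |-14| = 14
  |8| = 8
  |-12| = 12
  |10| = 10
  |20| = 20
  |-2| = 2
Absolute values in increasing order: 2 < 8 < 10 < 12 < 14 < 20
Listing the original numbers in that order gives the answer.
Final answer: [-2, 8, 10, -12, -14, 20]


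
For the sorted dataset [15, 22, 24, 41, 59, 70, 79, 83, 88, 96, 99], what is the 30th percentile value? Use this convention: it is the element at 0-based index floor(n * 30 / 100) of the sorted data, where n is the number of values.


The dataset has n = 11 elements.
Index = floor(11 * 30 / 100) = floor(330 / 100) = floor(3.3) = 3
Counting from index 0 in the sorted data, the element at index 3 is 41.
Final answer: 41


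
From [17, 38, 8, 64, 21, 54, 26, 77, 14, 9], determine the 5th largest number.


Sort descending: [77, 64, 54, 38, 26, 21, 17, 14, 9, 8]
The 5th element (1-indexed) is at index 4.
Value = 26
Final answer: 26


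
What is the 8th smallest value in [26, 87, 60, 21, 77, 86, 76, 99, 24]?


Sort ascending: [21, 24, 26, 60, 76, 77, 86, 87, 99]
The 8th element (1-indexed) is at index 7.
Value = 87
Final answer: 87


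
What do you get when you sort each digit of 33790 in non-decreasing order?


The number 33790 has digits: 3, 3, 7, 9, 0
Sorted: 0, 3, 3, 7, 9
Joining the sorted digits gives the result.
Final answer: 03379


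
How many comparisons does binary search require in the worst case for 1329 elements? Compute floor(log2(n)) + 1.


Binary search halves the search space each step.
Maximum comparisons = floor(log2(1329)) + 1
log2(1329) = 10.3761
floor(log2(1329)) = 10, so 10 + 1 = 11
Final answer: 11


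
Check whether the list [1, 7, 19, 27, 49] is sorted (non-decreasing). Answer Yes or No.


Check consecutive pairs:
  1 <= 7? True
  7 <= 19? True
  19 <= 27? True
  27 <= 49? True
Every consecutive pair is in order, so the list is non-decreasing.
Final answer: Yes


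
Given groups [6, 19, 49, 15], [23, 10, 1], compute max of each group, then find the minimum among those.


Find max of each group:
  Group 1: [6, 19, 49, 15] -> max = 49
  Group 2: [23, 10, 1] -> max = 23
Maxes: [49, 23]
Minimum of maxes = 23
Final answer: 23


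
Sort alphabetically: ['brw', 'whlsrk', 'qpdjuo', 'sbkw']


Compare strings character by character (the first differing letter decides):
  'brw' < 'qpdjuo' since 'b' < 'q' at position 1
  'qpdjuo' < 'sbkw' since 'q' < 's' at position 1
  'sbkw' < 'whlsrk' since 's' < 'w' at position 1
Chaining these comparisons gives the alphabetical order.
Final answer: ['brw', 'qpdjuo', 'sbkw', 'whlsrk']


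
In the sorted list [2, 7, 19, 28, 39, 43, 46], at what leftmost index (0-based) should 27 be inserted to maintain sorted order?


List is sorted: [2, 7, 19, 28, 39, 43, 46]
We need the leftmost position where 27 can be inserted, i.e. the first index whose element is >= 27 (or the end of the list if none is).
Binary search with low=0, high=7 (0-based indices):
  low=0, high=7, mid=3: a[3]=28 >= 27, so high = 3
  low=0, high=3, mid=1: a[1]=7 < 27, so low = 2
  low=2, high=3, mid=2: a[2]=19 < 27, so low = 3
Now low = high = 3, so the insertion index is 3.
Final answer: 3


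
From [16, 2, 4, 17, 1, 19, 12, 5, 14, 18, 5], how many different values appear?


List all unique values:
Distinct values: [1, 2, 4, 5, 12, 14, 16, 17, 18, 19]
Count = 10
Final answer: 10


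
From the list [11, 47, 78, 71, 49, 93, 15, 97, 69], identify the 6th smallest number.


Sort ascending: [11, 15, 47, 49, 69, 71, 78, 93, 97]
The 6th element (1-indexed) is at index 5.
Value = 71
Final answer: 71


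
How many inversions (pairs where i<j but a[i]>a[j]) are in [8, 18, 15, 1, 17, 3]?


For each element, count the later elements that are smaller than it:
  8 (index 0): smaller elements after it = [1, 3] -> 2
  18 (index 1): smaller elements after it = [15, 1, 17, 3] -> 4
  15 (index 2): smaller elements after it = [1, 3] -> 2
  1 (index 3): smaller elements after it = [] -> 0
  17 (index 4): smaller elements after it = [3] -> 1
Total inversions = 2 + 4 + 2 + 0 + 1 = 9
Final answer: 9


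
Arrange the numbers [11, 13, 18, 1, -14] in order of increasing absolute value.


Compute absolute values:
  |11| = 11
  |13| = 13
  |18| = 18
  |1| = 1
  |-14| = 14
Absolute values in increasing order: 1 < 11 < 13 < 14 < 18
Listing the original numbers in that order gives the answer.
Final answer: [1, 11, 13, -14, 18]


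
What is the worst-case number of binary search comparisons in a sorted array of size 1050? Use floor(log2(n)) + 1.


Binary search halves the search space each step.
Maximum comparisons = floor(log2(1050)) + 1
log2(1050) = 10.0362
floor(log2(1050)) = 10, so 10 + 1 = 11
Final answer: 11


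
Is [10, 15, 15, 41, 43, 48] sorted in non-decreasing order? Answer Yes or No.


Check consecutive pairs:
  10 <= 15? True
  15 <= 15? True
  15 <= 41? True
  41 <= 43? True
  43 <= 48? True
Every consecutive pair is in order, so the list is non-decreasing.
Final answer: Yes


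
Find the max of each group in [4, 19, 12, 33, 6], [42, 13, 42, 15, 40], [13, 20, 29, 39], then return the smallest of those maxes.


Find max of each group:
  Group 1: [4, 19, 12, 33, 6] -> max = 33
  Group 2: [42, 13, 42, 15, 40] -> max = 42
  Group 3: [13, 20, 29, 39] -> max = 39
Maxes: [33, 42, 39]
Minimum of maxes = 33
Final answer: 33


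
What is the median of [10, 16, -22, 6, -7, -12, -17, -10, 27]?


First, sort the list: [-22, -17, -12, -10, -7, 6, 10, 16, 27]
The list has 9 elements (odd count).
The middle index is 4 (0-based), and the element there is -7.
Final answer: -7


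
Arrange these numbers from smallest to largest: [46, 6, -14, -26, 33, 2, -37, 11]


Original list: [46, 6, -14, -26, 33, 2, -37, 11]
Repeatedly take the smallest remaining element:
  Remaining [46, 6, -14, -26, 33, 2, -37, 11] -> smallest is -37
  Remaining [46, 6, -14, -26, 33, 2, 11] -> smallest is -26
  Remaining [46, 6, -14, 33, 2, 11] -> smallest is -14
  Remaining [46, 6, 33, 2, 11] -> smallest is 2
  Remaining [46, 6, 33, 11] -> smallest is 6
  Remaining [46, 33, 11] -> smallest is 11
  Remaining [46, 33] -> smallest is 33
  Remaining [46] -> smallest is 46
Collecting the picks in order gives the sorted list.
Final answer: [-37, -26, -14, 2, 6, 11, 33, 46]


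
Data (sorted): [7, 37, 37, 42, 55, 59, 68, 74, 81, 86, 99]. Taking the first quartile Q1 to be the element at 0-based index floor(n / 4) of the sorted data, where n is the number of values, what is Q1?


The list has n = 11 elements.
Q1 index = floor(11 / 4) = floor(2.75) = 2
Counting from index 0 in the sorted data, the element at index 2 is 37.
Final answer: 37


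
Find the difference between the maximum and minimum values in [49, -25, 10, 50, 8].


Maximum value: 50
Minimum value: -25
Range = 50 - (-25) = 75
Final answer: 75


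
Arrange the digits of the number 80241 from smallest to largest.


The number 80241 has digits: 8, 0, 2, 4, 1
Sorted: 0, 1, 2, 4, 8
Joining the sorted digits gives the result.
Final answer: 01248


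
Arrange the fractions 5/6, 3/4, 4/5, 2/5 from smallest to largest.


Convert to decimal for comparison:
  5/6 = 0.8333
  3/4 = 0.75
  4/5 = 0.8
  2/5 = 0.4
Decimals in increasing order: 0.4 < 0.75 < 0.8 < 0.8333
Writing each back as its fraction gives the sorted order.
Final answer: 2/5, 3/4, 4/5, 5/6


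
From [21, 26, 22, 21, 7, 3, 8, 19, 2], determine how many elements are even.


Check each element:
  21 is odd
  26 is even
  22 is even
  21 is odd
  7 is odd
  3 is odd
  8 is even
  19 is odd
  2 is even
Evens: [26, 22, 8, 2]
Count of evens = 4
Final answer: 4


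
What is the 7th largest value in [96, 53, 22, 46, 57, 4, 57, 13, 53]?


Sort descending: [96, 57, 57, 53, 53, 46, 22, 13, 4]
The 7th element (1-indexed) is at index 6.
Value = 22
Final answer: 22


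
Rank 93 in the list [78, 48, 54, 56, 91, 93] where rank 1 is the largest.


Sort descending: [93, 91, 78, 56, 54, 48]
Find 93 in the sorted list.
93 is at position 1.
Final answer: 1


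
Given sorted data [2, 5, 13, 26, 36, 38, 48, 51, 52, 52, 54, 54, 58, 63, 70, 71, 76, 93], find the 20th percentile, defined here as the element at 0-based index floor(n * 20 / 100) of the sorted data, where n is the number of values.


The dataset has n = 18 elements.
Index = floor(18 * 20 / 100) = floor(360 / 100) = floor(3.6) = 3
Counting from index 0 in the sorted data, the element at index 3 is 26.
Final answer: 26


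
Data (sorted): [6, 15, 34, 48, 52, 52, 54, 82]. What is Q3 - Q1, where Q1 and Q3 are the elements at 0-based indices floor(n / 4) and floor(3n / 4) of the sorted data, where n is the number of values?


The data has n = 8 elements.
Q1 index = floor(8 / 4) = floor(2) = 2; Q3 index = floor(3 * 8 / 4) = floor(6) = 6
Q1 = element at index 2 = 34
Q3 = element at index 6 = 54
IQR = 54 - 34 = 20
Final answer: 20


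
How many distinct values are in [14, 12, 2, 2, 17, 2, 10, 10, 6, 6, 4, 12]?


List all unique values:
Distinct values: [2, 4, 6, 10, 12, 14, 17]
Count = 7
Final answer: 7


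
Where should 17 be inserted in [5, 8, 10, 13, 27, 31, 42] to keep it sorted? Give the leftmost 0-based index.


List is sorted: [5, 8, 10, 13, 27, 31, 42]
We need the leftmost position where 17 can be inserted, i.e. the first index whose element is >= 17 (or the end of the list if none is).
Binary search with low=0, high=7 (0-based indices):
  low=0, high=7, mid=3: a[3]=13 < 17, so low = 4
  low=4, high=7, mid=5: a[5]=31 >= 17, so high = 5
  low=4, high=5, mid=4: a[4]=27 >= 17, so high = 4
Now low = high = 4, so the insertion index is 4.
Final answer: 4


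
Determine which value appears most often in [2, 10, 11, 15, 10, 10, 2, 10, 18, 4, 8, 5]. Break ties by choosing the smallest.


Count the frequency of each value:
  2 appears 2 time(s)
  4 appears 1 time(s)
  5 appears 1 time(s)
  8 appears 1 time(s)
  10 appears 4 time(s)
  11 appears 1 time(s)
  15 appears 1 time(s)
  18 appears 1 time(s)
Maximum frequency is 4.
Only 10 reaches that frequency, so it is the mode.
Final answer: 10


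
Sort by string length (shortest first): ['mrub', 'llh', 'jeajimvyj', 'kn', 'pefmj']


Compute lengths:
  'mrub' has length 4
  'llh' has length 3
  'jeajimvyj' has length 9
  'kn' has length 2
  'pefmj' has length 5
Lengths in increasing order: 2 < 3 < 4 < 5 < 9
Listing the words in that order gives the answer.
Final answer: ['kn', 'llh', 'mrub', 'pefmj', 'jeajimvyj']


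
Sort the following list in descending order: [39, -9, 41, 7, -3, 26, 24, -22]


Original list: [39, -9, 41, 7, -3, 26, 24, -22]
Repeatedly take the largest remaining element:
  Remaining [39, -9, 41, 7, -3, 26, 24, -22] -> largest is 41
  Remaining [39, -9, 7, -3, 26, 24, -22] -> largest is 39
  Remaining [-9, 7, -3, 26, 24, -22] -> largest is 26
  Remaining [-9, 7, -3, 24, -22] -> largest is 24
  Remaining [-9, 7, -3, -22] -> largest is 7
  Remaining [-9, -3, -22] -> largest is -3
  Remaining [-9, -22] -> largest is -9
  Remaining [-22] -> largest is -22
Collecting the picks in order gives the descending list.
Final answer: [41, 39, 26, 24, 7, -3, -9, -22]


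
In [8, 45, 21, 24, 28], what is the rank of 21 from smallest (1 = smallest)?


Sort ascending: [8, 21, 24, 28, 45]
Find 21 in the sorted list.
21 is at position 2 (1-indexed).
Final answer: 2


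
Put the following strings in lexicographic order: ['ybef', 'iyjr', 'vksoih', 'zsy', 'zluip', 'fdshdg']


Compare strings character by character (the first differing letter decides):
  'fdshdg' < 'iyjr' since 'f' < 'i' at position 1
  'iyjr' < 'vksoih' since 'i' < 'v' at position 1
  'vksoih' < 'ybef' since 'v' < 'y' at position 1
  'ybef' < 'zluip' since 'y' < 'z' at position 1
  'zluip' < 'zsy' since 'l' < 's' at position 2
Chaining these comparisons gives the alphabetical order.
Final answer: ['fdshdg', 'iyjr', 'vksoih', 'ybef', 'zluip', 'zsy']


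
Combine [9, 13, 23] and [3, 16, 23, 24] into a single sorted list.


List A: [9, 13, 23]
List B: [3, 16, 23, 24]
Repeatedly compare the front elements and take the smaller:
  9 vs 3 -> take 3
  9 vs 16 -> take 9
  13 vs 16 -> take 13
  23 vs 16 -> take 16
  23 vs 23 -> take 23
  A is exhausted; append the rest of B: [23, 24]
Final answer: [3, 9, 13, 16, 23, 23, 24]


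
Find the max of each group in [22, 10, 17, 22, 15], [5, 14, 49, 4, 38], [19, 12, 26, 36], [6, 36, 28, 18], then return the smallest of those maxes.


Find max of each group:
  Group 1: [22, 10, 17, 22, 15] -> max = 22
  Group 2: [5, 14, 49, 4, 38] -> max = 49
  Group 3: [19, 12, 26, 36] -> max = 36
  Group 4: [6, 36, 28, 18] -> max = 36
Maxes: [22, 49, 36, 36]
Minimum of maxes = 22
Final answer: 22


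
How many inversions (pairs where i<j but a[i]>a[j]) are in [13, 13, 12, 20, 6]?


For each element, count the later elements that are smaller than it:
  13 (index 0): smaller elements after it = [12, 6] -> 2
  13 (index 1): smaller elements after it = [12, 6] -> 2
  12 (index 2): smaller elements after it = [6] -> 1
  20 (index 3): smaller elements after it = [6] -> 1
Total inversions = 2 + 2 + 1 + 1 = 6
Final answer: 6


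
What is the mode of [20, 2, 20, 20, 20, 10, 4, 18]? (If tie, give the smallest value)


Count the frequency of each value:
  2 appears 1 time(s)
  4 appears 1 time(s)
  10 appears 1 time(s)
  18 appears 1 time(s)
  20 appears 4 time(s)
Maximum frequency is 4.
Only 20 reaches that frequency, so it is the mode.
Final answer: 20


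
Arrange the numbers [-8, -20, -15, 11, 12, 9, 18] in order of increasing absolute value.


Compute absolute values:
  |-8| = 8
  |-20| = 20
  |-15| = 15
  |11| = 11
  |12| = 12
  |9| = 9
  |18| = 18
Absolute values in increasing order: 8 < 9 < 11 < 12 < 15 < 18 < 20
Listing the original numbers in that order gives the answer.
Final answer: [-8, 9, 11, 12, -15, 18, -20]


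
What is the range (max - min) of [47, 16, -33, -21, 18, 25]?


Maximum value: 47
Minimum value: -33
Range = 47 - (-33) = 80
Final answer: 80


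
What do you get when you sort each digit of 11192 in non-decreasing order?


The number 11192 has digits: 1, 1, 1, 9, 2
Sorted: 1, 1, 1, 2, 9
Joining the sorted digits gives the result.
Final answer: 11129


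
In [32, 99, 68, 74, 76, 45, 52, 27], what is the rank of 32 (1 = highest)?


Sort descending: [99, 76, 74, 68, 52, 45, 32, 27]
Find 32 in the sorted list.
32 is at position 7.
Final answer: 7


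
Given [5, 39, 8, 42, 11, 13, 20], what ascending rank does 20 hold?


Sort ascending: [5, 8, 11, 13, 20, 39, 42]
Find 20 in the sorted list.
20 is at position 5 (1-indexed).
Final answer: 5


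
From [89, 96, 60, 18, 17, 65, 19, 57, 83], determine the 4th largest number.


Sort descending: [96, 89, 83, 65, 60, 57, 19, 18, 17]
The 4th element (1-indexed) is at index 3.
Value = 65
Final answer: 65


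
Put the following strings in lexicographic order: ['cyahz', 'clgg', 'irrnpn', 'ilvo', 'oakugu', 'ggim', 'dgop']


Compare strings character by character (the first differing letter decides):
  'clgg' < 'cyahz' since 'l' < 'y' at position 2
  'cyahz' < 'dgop' since 'c' < 'd' at position 1
  'dgop' < 'ggim' since 'd' < 'g' at position 1
  'ggim' < 'ilvo' since 'g' < 'i' at position 1
  'ilvo' < 'irrnpn' since 'l' < 'r' at position 2
  'irrnpn' < 'oakugu' since 'i' < 'o' at position 1
Chaining these comparisons gives the alphabetical order.
Final answer: ['clgg', 'cyahz', 'dgop', 'ggim', 'ilvo', 'irrnpn', 'oakugu']


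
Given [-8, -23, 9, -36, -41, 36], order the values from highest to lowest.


Original list: [-8, -23, 9, -36, -41, 36]
Repeatedly take the largest remaining element:
  Remaining [-8, -23, 9, -36, -41, 36] -> largest is 36
  Remaining [-8, -23, 9, -36, -41] -> largest is 9
  Remaining [-8, -23, -36, -41] -> largest is -8
  Remaining [-23, -36, -41] -> largest is -23
  Remaining [-36, -41] -> largest is -36
  Remaining [-41] -> largest is -41
Collecting the picks in order gives the descending list.
Final answer: [36, 9, -8, -23, -36, -41]


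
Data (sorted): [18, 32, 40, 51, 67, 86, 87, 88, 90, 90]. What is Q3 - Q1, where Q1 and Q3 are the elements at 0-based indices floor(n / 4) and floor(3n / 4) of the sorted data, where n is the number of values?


The data has n = 10 elements.
Q1 index = floor(10 / 4) = floor(2.5) = 2; Q3 index = floor(3 * 10 / 4) = floor(7.5) = 7
Q1 = element at index 2 = 40
Q3 = element at index 7 = 88
IQR = 88 - 40 = 48
Final answer: 48


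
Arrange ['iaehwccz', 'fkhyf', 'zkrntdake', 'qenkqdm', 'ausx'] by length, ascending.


Compute lengths:
  'iaehwccz' has length 8
  'fkhyf' has length 5
  'zkrntdake' has length 9
  'qenkqdm' has length 7
  'ausx' has length 4
Lengths in increasing order: 4 < 5 < 7 < 8 < 9
Listing the words in that order gives the answer.
Final answer: ['ausx', 'fkhyf', 'qenkqdm', 'iaehwccz', 'zkrntdake']


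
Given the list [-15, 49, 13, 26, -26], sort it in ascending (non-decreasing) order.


Original list: [-15, 49, 13, 26, -26]
Repeatedly take the smallest remaining element:
  Remaining [-15, 49, 13, 26, -26] -> smallest is -26
  Remaining [-15, 49, 13, 26] -> smallest is -15
  Remaining [49, 13, 26] -> smallest is 13
  Remaining [49, 26] -> smallest is 26
  Remaining [49] -> smallest is 49
Collecting the picks in order gives the sorted list.
Final answer: [-26, -15, 13, 26, 49]


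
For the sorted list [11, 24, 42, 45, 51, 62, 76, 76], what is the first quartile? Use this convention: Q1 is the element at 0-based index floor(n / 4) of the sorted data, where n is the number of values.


The list has n = 8 elements.
Q1 index = floor(8 / 4) = floor(2) = 2
Counting from index 0 in the sorted data, the element at index 2 is 42.
Final answer: 42


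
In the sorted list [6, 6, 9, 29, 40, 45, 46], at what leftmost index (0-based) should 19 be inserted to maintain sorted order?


List is sorted: [6, 6, 9, 29, 40, 45, 46]
We need the leftmost position where 19 can be inserted, i.e. the first index whose element is >= 19 (or the end of the list if none is).
Binary search with low=0, high=7 (0-based indices):
  low=0, high=7, mid=3: a[3]=29 >= 19, so high = 3
  low=0, high=3, mid=1: a[1]=6 < 19, so low = 2
  low=2, high=3, mid=2: a[2]=9 < 19, so low = 3
Now low = high = 3, so the insertion index is 3.
Final answer: 3


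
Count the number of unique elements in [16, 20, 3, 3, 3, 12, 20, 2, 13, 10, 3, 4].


List all unique values:
Distinct values: [2, 3, 4, 10, 12, 13, 16, 20]
Count = 8
Final answer: 8


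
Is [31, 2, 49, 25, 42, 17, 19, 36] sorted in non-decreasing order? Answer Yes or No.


Check consecutive pairs:
  31 <= 2? False
  2 <= 49? True
  49 <= 25? False
  25 <= 42? True
  42 <= 17? False
  17 <= 19? True
  19 <= 36? True
3 consecutive pair(s) are out of order, so the list is not sorted.
Final answer: No


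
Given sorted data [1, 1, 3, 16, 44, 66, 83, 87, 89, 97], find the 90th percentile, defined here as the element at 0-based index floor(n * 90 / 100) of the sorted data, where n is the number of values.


The dataset has n = 10 elements.
Index = floor(10 * 90 / 100) = floor(900 / 100) = floor(9) = 9
Counting from index 0 in the sorted data, the element at index 9 is 97.
Final answer: 97


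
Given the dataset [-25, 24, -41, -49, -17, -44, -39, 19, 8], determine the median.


First, sort the list: [-49, -44, -41, -39, -25, -17, 8, 19, 24]
The list has 9 elements (odd count).
The middle index is 4 (0-based), and the element there is -25.
Final answer: -25


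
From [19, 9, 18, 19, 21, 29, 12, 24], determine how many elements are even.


Check each element:
  19 is odd
  9 is odd
  18 is even
  19 is odd
  21 is odd
  29 is odd
  12 is even
  24 is even
Evens: [18, 12, 24]
Count of evens = 3
Final answer: 3


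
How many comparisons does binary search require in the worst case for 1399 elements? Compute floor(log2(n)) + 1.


Binary search halves the search space each step.
Maximum comparisons = floor(log2(1399)) + 1
log2(1399) = 10.4502
floor(log2(1399)) = 10, so 10 + 1 = 11
Final answer: 11


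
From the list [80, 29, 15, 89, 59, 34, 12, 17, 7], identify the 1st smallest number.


Sort ascending: [7, 12, 15, 17, 29, 34, 59, 80, 89]
The 1st element (1-indexed) is at index 0.
Value = 7
Final answer: 7


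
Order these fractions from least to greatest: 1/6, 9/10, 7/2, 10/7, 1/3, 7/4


Convert to decimal for comparison:
  1/6 = 0.1667
  9/10 = 0.9
  7/2 = 3.5
  10/7 = 1.4286
  1/3 = 0.3333
  7/4 = 1.75
Decimals in increasing order: 0.1667 < 0.3333 < 0.9 < 1.4286 < 1.75 < 3.5
Writing each back as its fraction gives the sorted order.
Final answer: 1/6, 1/3, 9/10, 10/7, 7/4, 7/2


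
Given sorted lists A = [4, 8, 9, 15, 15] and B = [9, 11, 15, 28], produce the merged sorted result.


List A: [4, 8, 9, 15, 15]
List B: [9, 11, 15, 28]
Repeatedly compare the front elements and take the smaller:
  4 vs 9 -> take 4
  8 vs 9 -> take 8
  9 vs 9 -> take 9
  15 vs 9 -> take 9
  15 vs 11 -> take 11
  15 vs 15 -> take 15
  15 vs 15 -> take 15
  A is exhausted; append the rest of B: [15, 28]
Final answer: [4, 8, 9, 9, 11, 15, 15, 15, 28]


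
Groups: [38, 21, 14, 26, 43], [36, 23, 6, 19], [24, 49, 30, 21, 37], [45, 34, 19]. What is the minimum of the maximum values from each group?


Find max of each group:
  Group 1: [38, 21, 14, 26, 43] -> max = 43
  Group 2: [36, 23, 6, 19] -> max = 36
  Group 3: [24, 49, 30, 21, 37] -> max = 49
  Group 4: [45, 34, 19] -> max = 45
Maxes: [43, 36, 49, 45]
Minimum of maxes = 36
Final answer: 36


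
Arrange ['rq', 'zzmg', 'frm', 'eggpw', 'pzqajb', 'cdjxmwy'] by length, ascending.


Compute lengths:
  'rq' has length 2
  'zzmg' has length 4
  'frm' has length 3
  'eggpw' has length 5
  'pzqajb' has length 6
  'cdjxmwy' has length 7
Lengths in increasing order: 2 < 3 < 4 < 5 < 6 < 7
Listing the words in that order gives the answer.
Final answer: ['rq', 'frm', 'zzmg', 'eggpw', 'pzqajb', 'cdjxmwy']


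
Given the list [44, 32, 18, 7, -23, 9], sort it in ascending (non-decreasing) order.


Original list: [44, 32, 18, 7, -23, 9]
Repeatedly take the smallest remaining element:
  Remaining [44, 32, 18, 7, -23, 9] -> smallest is -23
  Remaining [44, 32, 18, 7, 9] -> smallest is 7
  Remaining [44, 32, 18, 9] -> smallest is 9
  Remaining [44, 32, 18] -> smallest is 18
  Remaining [44, 32] -> smallest is 32
  Remaining [44] -> smallest is 44
Collecting the picks in order gives the sorted list.
Final answer: [-23, 7, 9, 18, 32, 44]


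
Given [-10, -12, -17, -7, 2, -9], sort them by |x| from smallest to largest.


Compute absolute values:
  |-10| = 10
  |-12| = 12
  |-17| = 17
  |-7| = 7
  |2| = 2
  |-9| = 9
Absolute values in increasing order: 2 < 7 < 9 < 10 < 12 < 17
Listing the original numbers in that order gives the answer.
Final answer: [2, -7, -9, -10, -12, -17]


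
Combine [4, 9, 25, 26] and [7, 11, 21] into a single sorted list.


List A: [4, 9, 25, 26]
List B: [7, 11, 21]
Repeatedly compare the front elements and take the smaller:
  4 vs 7 -> take 4
  9 vs 7 -> take 7
  9 vs 11 -> take 9
  25 vs 11 -> take 11
  25 vs 21 -> take 21
  B is exhausted; append the rest of A: [25, 26]
Final answer: [4, 7, 9, 11, 21, 25, 26]


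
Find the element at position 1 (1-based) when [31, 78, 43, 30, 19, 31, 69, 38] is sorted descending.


Sort descending: [78, 69, 43, 38, 31, 31, 30, 19]
The 1st element (1-indexed) is at index 0.
Value = 78
Final answer: 78


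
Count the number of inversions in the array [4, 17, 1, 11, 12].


For each element, count the later elements that are smaller than it:
  4 (index 0): smaller elements after it = [1] -> 1
  17 (index 1): smaller elements after it = [1, 11, 12] -> 3
  1 (index 2): smaller elements after it = [] -> 0
  11 (index 3): smaller elements after it = [] -> 0
Total inversions = 1 + 3 + 0 + 0 = 4
Final answer: 4


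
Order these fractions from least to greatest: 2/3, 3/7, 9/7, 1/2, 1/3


Convert to decimal for comparison:
  2/3 = 0.6667
  3/7 = 0.4286
  9/7 = 1.2857
  1/2 = 0.5
  1/3 = 0.3333
Decimals in increasing order: 0.3333 < 0.4286 < 0.5 < 0.6667 < 1.2857
Writing each back as its fraction gives the sorted order.
Final answer: 1/3, 3/7, 1/2, 2/3, 9/7


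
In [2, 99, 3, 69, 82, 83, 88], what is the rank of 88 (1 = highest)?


Sort descending: [99, 88, 83, 82, 69, 3, 2]
Find 88 in the sorted list.
88 is at position 2.
Final answer: 2


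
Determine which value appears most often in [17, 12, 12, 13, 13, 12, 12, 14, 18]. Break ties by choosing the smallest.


Count the frequency of each value:
  12 appears 4 time(s)
  13 appears 2 time(s)
  14 appears 1 time(s)
  17 appears 1 time(s)
  18 appears 1 time(s)
Maximum frequency is 4.
Only 12 reaches that frequency, so it is the mode.
Final answer: 12


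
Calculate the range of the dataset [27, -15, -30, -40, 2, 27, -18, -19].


Maximum value: 27
Minimum value: -40
Range = 27 - (-40) = 67
Final answer: 67


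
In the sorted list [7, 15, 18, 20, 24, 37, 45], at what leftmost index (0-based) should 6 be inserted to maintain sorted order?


List is sorted: [7, 15, 18, 20, 24, 37, 45]
We need the leftmost position where 6 can be inserted, i.e. the first index whose element is >= 6 (or the end of the list if none is).
Binary search with low=0, high=7 (0-based indices):
  low=0, high=7, mid=3: a[3]=20 >= 6, so high = 3
  low=0, high=3, mid=1: a[1]=15 >= 6, so high = 1
  low=0, high=1, mid=0: a[0]=7 >= 6, so high = 0
Now low = high = 0, so the insertion index is 0.
Final answer: 0


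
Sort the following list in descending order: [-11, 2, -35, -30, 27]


Original list: [-11, 2, -35, -30, 27]
Repeatedly take the largest remaining element:
  Remaining [-11, 2, -35, -30, 27] -> largest is 27
  Remaining [-11, 2, -35, -30] -> largest is 2
  Remaining [-11, -35, -30] -> largest is -11
  Remaining [-35, -30] -> largest is -30
  Remaining [-35] -> largest is -35
Collecting the picks in order gives the descending list.
Final answer: [27, 2, -11, -30, -35]


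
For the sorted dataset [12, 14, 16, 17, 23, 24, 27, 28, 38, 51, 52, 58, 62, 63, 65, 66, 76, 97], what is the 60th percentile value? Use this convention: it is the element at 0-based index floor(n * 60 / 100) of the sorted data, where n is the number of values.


The dataset has n = 18 elements.
Index = floor(18 * 60 / 100) = floor(1080 / 100) = floor(10.8) = 10
Counting from index 0 in the sorted data, the element at index 10 is 52.
Final answer: 52


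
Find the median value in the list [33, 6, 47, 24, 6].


First, sort the list: [6, 6, 24, 33, 47]
The list has 5 elements (odd count).
The middle index is 2 (0-based), and the element there is 24.
Final answer: 24


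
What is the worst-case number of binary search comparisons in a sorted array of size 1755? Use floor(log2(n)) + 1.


Binary search halves the search space each step.
Maximum comparisons = floor(log2(1755)) + 1
log2(1755) = 10.7773
floor(log2(1755)) = 10, so 10 + 1 = 11
Final answer: 11


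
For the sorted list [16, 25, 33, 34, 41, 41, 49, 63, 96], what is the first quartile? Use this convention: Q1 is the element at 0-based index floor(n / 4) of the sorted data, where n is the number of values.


The list has n = 9 elements.
Q1 index = floor(9 / 4) = floor(2.25) = 2
Counting from index 0 in the sorted data, the element at index 2 is 33.
Final answer: 33


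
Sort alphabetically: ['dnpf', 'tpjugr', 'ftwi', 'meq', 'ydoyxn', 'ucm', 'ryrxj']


Compare strings character by character (the first differing letter decides):
  'dnpf' < 'ftwi' since 'd' < 'f' at position 1
  'ftwi' < 'meq' since 'f' < 'm' at position 1
  'meq' < 'ryrxj' since 'm' < 'r' at position 1
  'ryrxj' < 'tpjugr' since 'r' < 't' at position 1
  'tpjugr' < 'ucm' since 't' < 'u' at position 1
  'ucm' < 'ydoyxn' since 'u' < 'y' at position 1
Chaining these comparisons gives the alphabetical order.
Final answer: ['dnpf', 'ftwi', 'meq', 'ryrxj', 'tpjugr', 'ucm', 'ydoyxn']


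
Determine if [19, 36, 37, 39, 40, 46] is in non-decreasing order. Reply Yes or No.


Check consecutive pairs:
  19 <= 36? True
  36 <= 37? True
  37 <= 39? True
  39 <= 40? True
  40 <= 46? True
Every consecutive pair is in order, so the list is non-decreasing.
Final answer: Yes


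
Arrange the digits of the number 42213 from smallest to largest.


The number 42213 has digits: 4, 2, 2, 1, 3
Sorted: 1, 2, 2, 3, 4
Joining the sorted digits gives the result.
Final answer: 12234


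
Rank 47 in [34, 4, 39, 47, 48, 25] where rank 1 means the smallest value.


Sort ascending: [4, 25, 34, 39, 47, 48]
Find 47 in the sorted list.
47 is at position 5 (1-indexed).
Final answer: 5


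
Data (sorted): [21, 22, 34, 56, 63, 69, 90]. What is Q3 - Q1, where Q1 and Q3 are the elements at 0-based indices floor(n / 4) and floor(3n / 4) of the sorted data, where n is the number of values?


The data has n = 7 elements.
Q1 index = floor(7 / 4) = floor(1.75) = 1; Q3 index = floor(3 * 7 / 4) = floor(5.25) = 5
Q1 = element at index 1 = 22
Q3 = element at index 5 = 69
IQR = 69 - 22 = 47
Final answer: 47


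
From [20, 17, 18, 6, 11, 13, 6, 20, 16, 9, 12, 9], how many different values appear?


List all unique values:
Distinct values: [6, 9, 11, 12, 13, 16, 17, 18, 20]
Count = 9
Final answer: 9


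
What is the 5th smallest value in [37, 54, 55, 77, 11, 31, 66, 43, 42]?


Sort ascending: [11, 31, 37, 42, 43, 54, 55, 66, 77]
The 5th element (1-indexed) is at index 4.
Value = 43
Final answer: 43


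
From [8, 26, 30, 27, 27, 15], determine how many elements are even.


Check each element:
  8 is even
  26 is even
  30 is even
  27 is odd
  27 is odd
  15 is odd
Evens: [8, 26, 30]
Count of evens = 3
Final answer: 3


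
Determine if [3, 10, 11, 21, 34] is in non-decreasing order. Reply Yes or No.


Check consecutive pairs:
  3 <= 10? True
  10 <= 11? True
  11 <= 21? True
  21 <= 34? True
Every consecutive pair is in order, so the list is non-decreasing.
Final answer: Yes


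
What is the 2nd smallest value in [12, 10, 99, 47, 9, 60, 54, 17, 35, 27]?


Sort ascending: [9, 10, 12, 17, 27, 35, 47, 54, 60, 99]
The 2nd element (1-indexed) is at index 1.
Value = 10
Final answer: 10


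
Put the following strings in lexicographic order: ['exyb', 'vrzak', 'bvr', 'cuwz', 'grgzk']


Compare strings character by character (the first differing letter decides):
  'bvr' < 'cuwz' since 'b' < 'c' at position 1
  'cuwz' < 'exyb' since 'c' < 'e' at position 1
  'exyb' < 'grgzk' since 'e' < 'g' at position 1
  'grgzk' < 'vrzak' since 'g' < 'v' at position 1
Chaining these comparisons gives the alphabetical order.
Final answer: ['bvr', 'cuwz', 'exyb', 'grgzk', 'vrzak']


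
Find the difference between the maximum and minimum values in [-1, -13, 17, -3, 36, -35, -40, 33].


Maximum value: 36
Minimum value: -40
Range = 36 - (-40) = 76
Final answer: 76


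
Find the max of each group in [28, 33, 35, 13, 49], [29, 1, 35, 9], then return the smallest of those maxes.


Find max of each group:
  Group 1: [28, 33, 35, 13, 49] -> max = 49
  Group 2: [29, 1, 35, 9] -> max = 35
Maxes: [49, 35]
Minimum of maxes = 35
Final answer: 35


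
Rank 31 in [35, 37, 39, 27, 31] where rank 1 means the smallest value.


Sort ascending: [27, 31, 35, 37, 39]
Find 31 in the sorted list.
31 is at position 2 (1-indexed).
Final answer: 2


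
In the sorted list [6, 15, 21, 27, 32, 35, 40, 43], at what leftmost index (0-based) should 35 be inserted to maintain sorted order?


List is sorted: [6, 15, 21, 27, 32, 35, 40, 43]
We need the leftmost position where 35 can be inserted, i.e. the first index whose element is >= 35 (or the end of the list if none is).
Binary search with low=0, high=8 (0-based indices):
  low=0, high=8, mid=4: a[4]=32 < 35, so low = 5
  low=5, high=8, mid=6: a[6]=40 >= 35, so high = 6
  low=5, high=6, mid=5: a[5]=35 >= 35, so high = 5
Now low = high = 5, so the insertion index is 5.
Final answer: 5


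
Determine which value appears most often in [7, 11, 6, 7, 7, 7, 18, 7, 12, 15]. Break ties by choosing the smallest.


Count the frequency of each value:
  6 appears 1 time(s)
  7 appears 5 time(s)
  11 appears 1 time(s)
  12 appears 1 time(s)
  15 appears 1 time(s)
  18 appears 1 time(s)
Maximum frequency is 5.
Only 7 reaches that frequency, so it is the mode.
Final answer: 7


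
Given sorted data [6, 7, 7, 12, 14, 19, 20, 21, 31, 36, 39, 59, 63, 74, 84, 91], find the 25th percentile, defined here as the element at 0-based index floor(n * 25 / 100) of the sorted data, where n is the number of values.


The dataset has n = 16 elements.
Index = floor(16 * 25 / 100) = floor(400 / 100) = floor(4) = 4
Counting from index 0 in the sorted data, the element at index 4 is 14.
Final answer: 14


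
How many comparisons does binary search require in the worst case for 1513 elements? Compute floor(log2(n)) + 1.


Binary search halves the search space each step.
Maximum comparisons = floor(log2(1513)) + 1
log2(1513) = 10.5632
floor(log2(1513)) = 10, so 10 + 1 = 11
Final answer: 11


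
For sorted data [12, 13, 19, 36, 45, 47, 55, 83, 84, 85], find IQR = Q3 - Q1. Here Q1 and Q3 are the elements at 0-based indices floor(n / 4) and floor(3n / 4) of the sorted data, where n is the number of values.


The data has n = 10 elements.
Q1 index = floor(10 / 4) = floor(2.5) = 2; Q3 index = floor(3 * 10 / 4) = floor(7.5) = 7
Q1 = element at index 2 = 19
Q3 = element at index 7 = 83
IQR = 83 - 19 = 64
Final answer: 64


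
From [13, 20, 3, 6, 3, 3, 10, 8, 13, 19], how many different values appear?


List all unique values:
Distinct values: [3, 6, 8, 10, 13, 19, 20]
Count = 7
Final answer: 7


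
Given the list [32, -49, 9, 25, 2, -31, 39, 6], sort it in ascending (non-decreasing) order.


Original list: [32, -49, 9, 25, 2, -31, 39, 6]
Repeatedly take the smallest remaining element:
  Remaining [32, -49, 9, 25, 2, -31, 39, 6] -> smallest is -49
  Remaining [32, 9, 25, 2, -31, 39, 6] -> smallest is -31
  Remaining [32, 9, 25, 2, 39, 6] -> smallest is 2
  Remaining [32, 9, 25, 39, 6] -> smallest is 6
  Remaining [32, 9, 25, 39] -> smallest is 9
  Remaining [32, 25, 39] -> smallest is 25
  Remaining [32, 39] -> smallest is 32
  Remaining [39] -> smallest is 39
Collecting the picks in order gives the sorted list.
Final answer: [-49, -31, 2, 6, 9, 25, 32, 39]


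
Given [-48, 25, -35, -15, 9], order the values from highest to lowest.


Original list: [-48, 25, -35, -15, 9]
Repeatedly take the largest remaining element:
  Remaining [-48, 25, -35, -15, 9] -> largest is 25
  Remaining [-48, -35, -15, 9] -> largest is 9
  Remaining [-48, -35, -15] -> largest is -15
  Remaining [-48, -35] -> largest is -35
  Remaining [-48] -> largest is -48
Collecting the picks in order gives the descending list.
Final answer: [25, 9, -15, -35, -48]


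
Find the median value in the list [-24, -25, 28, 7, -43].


First, sort the list: [-43, -25, -24, 7, 28]
The list has 5 elements (odd count).
The middle index is 2 (0-based), and the element there is -24.
Final answer: -24


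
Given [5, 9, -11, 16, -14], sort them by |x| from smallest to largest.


Compute absolute values:
  |5| = 5
  |9| = 9
  |-11| = 11
  |16| = 16
  |-14| = 14
Absolute values in increasing order: 5 < 9 < 11 < 14 < 16
Listing the original numbers in that order gives the answer.
Final answer: [5, 9, -11, -14, 16]


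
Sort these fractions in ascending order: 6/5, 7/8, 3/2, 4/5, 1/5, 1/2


Convert to decimal for comparison:
  6/5 = 1.2
  7/8 = 0.875
  3/2 = 1.5
  4/5 = 0.8
  1/5 = 0.2
  1/2 = 0.5
Decimals in increasing order: 0.2 < 0.5 < 0.8 < 0.875 < 1.2 < 1.5
Writing each back as its fraction gives the sorted order.
Final answer: 1/5, 1/2, 4/5, 7/8, 6/5, 3/2


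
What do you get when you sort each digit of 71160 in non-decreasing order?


The number 71160 has digits: 7, 1, 1, 6, 0
Sorted: 0, 1, 1, 6, 7
Joining the sorted digits gives the result.
Final answer: 01167


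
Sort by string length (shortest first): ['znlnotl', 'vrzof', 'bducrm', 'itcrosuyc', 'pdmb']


Compute lengths:
  'znlnotl' has length 7
  'vrzof' has length 5
  'bducrm' has length 6
  'itcrosuyc' has length 9
  'pdmb' has length 4
Lengths in increasing order: 4 < 5 < 6 < 7 < 9
Listing the words in that order gives the answer.
Final answer: ['pdmb', 'vrzof', 'bducrm', 'znlnotl', 'itcrosuyc']


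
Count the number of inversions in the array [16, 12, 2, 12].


For each element, count the later elements that are smaller than it:
  16 (index 0): smaller elements after it = [12, 2, 12] -> 3
  12 (index 1): smaller elements after it = [2] -> 1
  2 (index 2): smaller elements after it = [] -> 0
Total inversions = 3 + 1 + 0 = 4
Final answer: 4


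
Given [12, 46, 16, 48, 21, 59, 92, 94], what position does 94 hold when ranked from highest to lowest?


Sort descending: [94, 92, 59, 48, 46, 21, 16, 12]
Find 94 in the sorted list.
94 is at position 1.
Final answer: 1


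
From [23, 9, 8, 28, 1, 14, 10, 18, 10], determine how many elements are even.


Check each element:
  23 is odd
  9 is odd
  8 is even
  28 is even
  1 is odd
  14 is even
  10 is even
  18 is even
  10 is even
Evens: [8, 28, 14, 10, 18, 10]
Count of evens = 6
Final answer: 6


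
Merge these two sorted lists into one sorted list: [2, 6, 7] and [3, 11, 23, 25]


List A: [2, 6, 7]
List B: [3, 11, 23, 25]
Repeatedly compare the front elements and take the smaller:
  2 vs 3 -> take 2
  6 vs 3 -> take 3
  6 vs 11 -> take 6
  7 vs 11 -> take 7
  A is exhausted; append the rest of B: [11, 23, 25]
Final answer: [2, 3, 6, 7, 11, 23, 25]


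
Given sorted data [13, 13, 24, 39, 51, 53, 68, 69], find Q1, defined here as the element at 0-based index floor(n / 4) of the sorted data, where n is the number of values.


The list has n = 8 elements.
Q1 index = floor(8 / 4) = floor(2) = 2
Counting from index 0 in the sorted data, the element at index 2 is 24.
Final answer: 24


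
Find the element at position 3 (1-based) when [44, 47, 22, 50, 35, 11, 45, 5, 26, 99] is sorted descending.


Sort descending: [99, 50, 47, 45, 44, 35, 26, 22, 11, 5]
The 3rd element (1-indexed) is at index 2.
Value = 47
Final answer: 47


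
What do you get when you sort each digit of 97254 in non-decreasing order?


The number 97254 has digits: 9, 7, 2, 5, 4
Sorted: 2, 4, 5, 7, 9
Joining the sorted digits gives the result.
Final answer: 24579


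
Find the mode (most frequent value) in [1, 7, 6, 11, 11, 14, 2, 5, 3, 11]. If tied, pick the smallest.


Count the frequency of each value:
  1 appears 1 time(s)
  2 appears 1 time(s)
  3 appears 1 time(s)
  5 appears 1 time(s)
  6 appears 1 time(s)
  7 appears 1 time(s)
  11 appears 3 time(s)
  14 appears 1 time(s)
Maximum frequency is 3.
Only 11 reaches that frequency, so it is the mode.
Final answer: 11


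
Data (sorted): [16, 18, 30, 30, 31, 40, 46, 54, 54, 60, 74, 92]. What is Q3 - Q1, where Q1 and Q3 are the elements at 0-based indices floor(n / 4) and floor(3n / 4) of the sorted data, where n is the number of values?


The data has n = 12 elements.
Q1 index = floor(12 / 4) = floor(3) = 3; Q3 index = floor(3 * 12 / 4) = floor(9) = 9
Q1 = element at index 3 = 30
Q3 = element at index 9 = 60
IQR = 60 - 30 = 30
Final answer: 30


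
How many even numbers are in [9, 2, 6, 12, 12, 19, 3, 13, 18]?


Check each element:
  9 is odd
  2 is even
  6 is even
  12 is even
  12 is even
  19 is odd
  3 is odd
  13 is odd
  18 is even
Evens: [2, 6, 12, 12, 18]
Count of evens = 5
Final answer: 5


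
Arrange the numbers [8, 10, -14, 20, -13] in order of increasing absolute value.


Compute absolute values:
  |8| = 8
  |10| = 10
  |-14| = 14
  |20| = 20
  |-13| = 13
Absolute values in increasing order: 8 < 10 < 13 < 14 < 20
Listing the original numbers in that order gives the answer.
Final answer: [8, 10, -13, -14, 20]


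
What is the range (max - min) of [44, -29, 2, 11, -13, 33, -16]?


Maximum value: 44
Minimum value: -29
Range = 44 - (-29) = 73
Final answer: 73
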